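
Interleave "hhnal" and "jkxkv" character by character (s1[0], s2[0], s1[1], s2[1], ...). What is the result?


String 1: 'hhnal'
String 2: 'jkxkv'
Operation: alternate characters
Pairs: 'h'+'j', 'h'+'k', 'n'+'x', 'a'+'k', 'l'+'v'
Result: hjhknxaklv


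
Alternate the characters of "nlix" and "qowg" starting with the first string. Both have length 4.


String 1: 'nlix'
String 2: 'qowg'
Operation: alternate characters
Pairs: 'n'+'q', 'l'+'o', 'i'+'w', 'x'+'g'
Result: nqloiwxg


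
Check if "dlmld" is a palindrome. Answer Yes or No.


Input string: 'dlmld'
Reversed: 'dlmld'
Compare pairs: s[0]='d' vs s[4]='d' (match), s[1]='l' vs s[3]='l' (match)
Palindrome: Yes


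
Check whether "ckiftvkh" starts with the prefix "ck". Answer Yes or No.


Input string: 'ckiftvkh'
Prefix to check: 'ck'
First 2 characters of input: 'ck'
Match: True
Result: Yes


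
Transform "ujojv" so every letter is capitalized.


Input string: 'ujojv'
Operation: convert each letter to uppercase
Mapping: 'u'->'U', 'j'->'J', 'o'->'O', 'j'->'J', 'v'->'V'
Result: UJOJV


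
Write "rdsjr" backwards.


Input string: 'rdsjr'
Operation: reverse character order
Original order: 'r' -> 'd' -> 's' -> 'j' -> 'r'
Reversed order: 'r' -> 'j' -> 's' -> 'd' -> 'r'
Result: rjsdr


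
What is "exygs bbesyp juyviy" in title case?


Input string: 'exygs bbesyp juyviy'
Operation: capitalize first letter of each word
Word transformations: 'exygs'->'Exygs', 'bbesyp'->'Bbesyp', 'juyviy'->'Juyviy'
Result: Exygs Bbesyp Juyviy


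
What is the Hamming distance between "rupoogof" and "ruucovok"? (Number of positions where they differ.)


String 1: 'rupoogof'
String 2: 'ruucovok'
Compare each position: pos 0: 'r'=='r', pos 1: 'u'=='u', pos 2: 'p'!='u', pos 3: 'o'!='c', pos 4: 'o'=='o', pos 5: 'g'!='v', pos 6: 'o'=='o', pos 7: 'f'!='k'
Differing positions: 4
Hamming distance: 4


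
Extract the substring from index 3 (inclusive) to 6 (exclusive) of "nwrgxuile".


Input string: 'nwrgxuile'
Operation: slice [3:6]
Extract characters: s[3]='g', s[4]='x', s[5]='u'
Result: gxu


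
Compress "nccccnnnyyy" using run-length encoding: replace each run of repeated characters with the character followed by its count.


Input: 'nccccnnnyyy'
Operation: identify consecutive runs
Runs: 'n' -> n1, 'cccc' -> c4, 'nnn' -> n3, 'yyy' -> y3
Encoded: n1c4n3y3


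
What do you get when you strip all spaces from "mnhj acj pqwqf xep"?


Input string: 'mnhj acj pqwqf xep'
Operation: remove all spaces
Words: 'mnhj', 'acj', 'pqwqf', 'xep'
Join without spaces: mnhjacjpqwqfxep


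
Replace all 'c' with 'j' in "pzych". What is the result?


Input string: 'pzych'
Operation: replace 'c' with 'j'
Positions of 'c': 3
After replacement: pzyjh


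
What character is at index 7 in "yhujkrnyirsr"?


Input string: 'yhujkrnyirsr'
Operation: get character at index 7
Index mapping: s[0]='y', s[1]='h', s[2]='u', s[3]='j', s[4]='k', s[5]='r', s[6]='n', s[7]='y'
Result: 'y'


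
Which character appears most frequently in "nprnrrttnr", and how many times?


Input: 'nprnrrttnr'
Operation: tally each character
Counts: 'n':3, 'p':1, 'r':4, 't':2
Maximum: 'r' appears 4 times


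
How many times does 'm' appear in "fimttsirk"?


Input string: 'fimttsirk'
Target character: 'm'
Scan each position: s[2]='m'
Matches found at indices: 2
Total: 1


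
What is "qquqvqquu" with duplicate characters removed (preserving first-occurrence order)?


Input: 'qquqvqquu'
Operation: keep first occurrence of each character
Scan: s[0]='q' new -> keep; s[1]='q' seen -> skip; s[2]='u' new -> keep; s[3]='q' seen -> skip; s[4]='v' new -> keep; s[5]='q' seen -> skip; s[6]='q' seen -> skip; s[7]='u' seen -> skip; s[8]='u' seen -> skip
Result: quv


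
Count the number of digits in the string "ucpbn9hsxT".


Input string: 'ucpbn9hsxT'
Operation: count digit characters (0-9)
Scan: 'u', 'c', 'p', 'b', 'n', '9'(digit), 'h', 's', 'x', 'T'
Digits found: 1
Result: 1


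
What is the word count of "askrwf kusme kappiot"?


Input string: 'askrwf kusme kappiot'
Operation: split by spaces
Words found: 'askrwf', 'kusme', 'kappiot'
Word count: 3


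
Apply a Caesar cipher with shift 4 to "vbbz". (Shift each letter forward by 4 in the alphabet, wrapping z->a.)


Input: 'vbbz', shift = 4
Operation: for each letter, (position + 4) mod 26
Mapping: 'v'(21+4=25)->'z', 'b'(1+4=5)->'f', 'b'(1+4=5)->'f', 'z'(25+4=29, 29 mod 26=3)->'d'
Result: zffd


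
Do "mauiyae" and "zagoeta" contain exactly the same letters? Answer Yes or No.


String 1: 'mauiyae' -> sorted: 'aaeimuy'
String 2: 'zagoeta' -> sorted: 'aaegotz'
Compare sorted forms: 'aaeimuy' != 'aaegotz'
Anagram: No


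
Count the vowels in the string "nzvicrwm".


Input string: 'nzvicrwm'
Operation: count vowels (a, e, i, o, u)
Scan: s[0]='n', s[1]='z', s[2]='v', s[3]='i' (vowel), s[4]='c', s[5]='r', s[6]='w', s[7]='m'
Vowels found: 1
Result: 1


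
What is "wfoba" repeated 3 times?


Input string: 'wfoba'
Operation: repeat 3 times
Concatenation: 'wfoba' + 'wfoba' + 'wfoba'
Result: wfobawfobawfoba


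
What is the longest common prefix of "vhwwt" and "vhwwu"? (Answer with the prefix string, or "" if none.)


String 1: 'vhwwt'
String 2: 'vhwwu'
Compare position by position:
pos 0: 'v' vs 'v' match
pos 1: 'h' vs 'h' match
pos 2: 'w' vs 'w' match
pos 3: 'w' vs 'w' match
pos 4: 't' vs 'u' differ -> stop
Longest common prefix: "vhww" (length 4)


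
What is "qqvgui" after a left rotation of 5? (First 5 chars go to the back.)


Input: 'qqvgui', shift = 5
Operation: split at index 5 and swap parts
Front part s[0:5] = 'qqvgu'
Back part s[5:] = 'i'
Rotated = back + front = 'i' + 'qqvgu'
Result: iqqvgu


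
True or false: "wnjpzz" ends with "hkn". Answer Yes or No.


Input string: 'wnjpzz'
Suffix to check: 'hkn'
Last 3 characters of input: 'pzz'
Match: False
Result: No


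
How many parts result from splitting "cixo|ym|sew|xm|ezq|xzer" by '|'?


Input string: 'cixo|ym|sew|xm|ezq|xzer'
Delimiter: '|'
Split result: 'cixo', 'ym', 'sew', 'xm', 'ezq', 'xzer'
Number of parts: 6


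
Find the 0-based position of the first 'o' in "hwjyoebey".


Input string: 'hwjyoebey'
Target: 'o'
Scanning left to right: s[0]='h', s[1]='w', s[2]='j', s[3]='y', s[4]='o'
First match at index: 4


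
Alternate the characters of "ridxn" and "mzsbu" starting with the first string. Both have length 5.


String 1: 'ridxn'
String 2: 'mzsbu'
Operation: alternate characters
Pairs: 'r'+'m', 'i'+'z', 'd'+'s', 'x'+'b', 'n'+'u'
Result: rmizdsxbnu


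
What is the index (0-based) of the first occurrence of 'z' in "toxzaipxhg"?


Input string: 'toxzaipxhg'
Target: 'z'
Scanning left to right: s[0]='t', s[1]='o', s[2]='x', s[3]='z'
First match at index: 3


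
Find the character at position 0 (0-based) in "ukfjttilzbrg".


Input string: 'ukfjttilzbrg'
Operation: get character at index 0
Index mapping: s[0]='u'
Result: 'u'


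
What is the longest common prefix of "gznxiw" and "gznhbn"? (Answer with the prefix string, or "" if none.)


String 1: 'gznxiw'
String 2: 'gznhbn'
Compare position by position:
pos 0: 'g' vs 'g' match
pos 1: 'z' vs 'z' match
pos 2: 'n' vs 'n' match
pos 3: 'x' vs 'h' differ -> stop
Longest common prefix: "gzn" (length 3)


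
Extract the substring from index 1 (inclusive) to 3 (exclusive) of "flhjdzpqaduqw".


Input string: 'flhjdzpqaduqw'
Operation: slice [1:3]
Extract characters: s[1]='l', s[2]='h'
Result: lh


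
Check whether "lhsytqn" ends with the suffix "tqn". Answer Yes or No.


Input string: 'lhsytqn'
Suffix to check: 'tqn'
Last 3 characters of input: 'tqn'
Match: True
Result: Yes


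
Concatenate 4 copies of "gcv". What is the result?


Input string: 'gcv'
Operation: repeat 4 times
Concatenation: 'gcv' + 'gcv' + 'gcv' + 'gcv'
Result: gcvgcvgcvgcv


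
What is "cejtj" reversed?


Input string: 'cejtj'
Operation: reverse character order
Original order: 'c' -> 'e' -> 'j' -> 't' -> 'j'
Reversed order: 'j' -> 't' -> 'j' -> 'e' -> 'c'
Result: jtjec


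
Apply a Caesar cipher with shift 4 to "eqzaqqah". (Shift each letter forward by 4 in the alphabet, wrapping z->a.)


Input: 'eqzaqqah', shift = 4
Operation: for each letter, (position + 4) mod 26
Mapping: 'e'(4+4=8)->'i', 'q'(16+4=20)->'u', 'z'(25+4=29, 29 mod 26=3)->'d', 'a'(0+4=4)->'e', 'q'(16+4=20)->'u', 'q'(16+4=20)->'u', 'a'(0+4=4)->'e', 'h'(7+4=11)->'l'
Result: iudeuuel


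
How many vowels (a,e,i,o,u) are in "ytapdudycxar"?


Input string: 'ytapdudycxar'
Operation: count vowels (a, e, i, o, u)
Scan: s[0]='y', s[1]='t', s[2]='a' (vowel), s[3]='p', s[4]='d', s[5]='u' (vowel), s[6]='d', s[7]='y', s[8]='c', s[9]='x', s[10]='a' (vowel), s[11]='r'
Vowels found: 3
Result: 3


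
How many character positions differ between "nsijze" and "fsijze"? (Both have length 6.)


String 1: 'nsijze'
String 2: 'fsijze'
Compare each position: pos 0: 'n'!='f', pos 1: 's'=='s', pos 2: 'i'=='i', pos 3: 'j'=='j', pos 4: 'z'=='z', pos 5: 'e'=='e'
Differing positions: 1
Hamming distance: 1


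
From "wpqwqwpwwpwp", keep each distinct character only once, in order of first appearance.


Input: 'wpqwqwpwwpwp'
Operation: keep first occurrence of each character
Scan: s[0]='w' new -> keep; s[1]='p' new -> keep; s[2]='q' new -> keep; s[3]='w' seen -> skip; s[4]='q' seen -> skip; s[5]='w' seen -> skip; s[6]='p' seen -> skip; s[7]='w' seen -> skip; s[8]='w' seen -> skip; s[9]='p' seen -> skip; s[10]='w' seen -> skip; s[11]='p' seen -> skip
Result: wpq


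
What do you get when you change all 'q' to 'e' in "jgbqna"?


Input string: 'jgbqna'
Operation: replace 'q' with 'e'
Positions of 'q': 3
After replacement: jgbena


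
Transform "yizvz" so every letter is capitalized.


Input string: 'yizvz'
Operation: convert each letter to uppercase
Mapping: 'y'->'Y', 'i'->'I', 'z'->'Z', 'v'->'V', 'z'->'Z'
Result: YIZVZ


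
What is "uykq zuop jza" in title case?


Input string: 'uykq zuop jza'
Operation: capitalize first letter of each word
Word transformations: 'uykq'->'Uykq', 'zuop'->'Zuop', 'jza'->'Jza'
Result: Uykq Zuop Jza


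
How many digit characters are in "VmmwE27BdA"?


Input string: 'VmmwE27BdA'
Operation: count digit characters (0-9)
Scan: 'V', 'm', 'm', 'w', 'E', '2'(digit), '7'(digit), 'B', 'd', 'A'
Digits found: 2
Result: 2


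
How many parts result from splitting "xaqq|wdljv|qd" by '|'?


Input string: 'xaqq|wdljv|qd'
Delimiter: '|'
Split result: 'xaqq', 'wdljv', 'qd'
Number of parts: 3


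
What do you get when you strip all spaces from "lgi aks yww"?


Input string: 'lgi aks yww'
Operation: remove all spaces
Words: 'lgi', 'aks', 'yww'
Join without spaces: lgiaksyww


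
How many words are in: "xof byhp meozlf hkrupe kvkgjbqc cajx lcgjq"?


Input string: 'xof byhp meozlf hkrupe kvkgjbqc cajx lcgjq'
Operation: split by spaces
Words found: 'xof', 'byhp', 'meozlf', 'hkrupe', 'kvkgjbqc', 'cajx', 'lcgjq'
Word count: 7


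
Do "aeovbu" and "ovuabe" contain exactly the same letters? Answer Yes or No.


String 1: 'aeovbu' -> sorted: 'abeouv'
String 2: 'ovuabe' -> sorted: 'abeouv'
Compare sorted forms: 'abeouv' == 'abeouv'
Anagram: Yes


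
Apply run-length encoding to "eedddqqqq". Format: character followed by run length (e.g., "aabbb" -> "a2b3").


Input: 'eedddqqqq'
Operation: identify consecutive runs
Runs: 'ee' -> e2, 'ddd' -> d3, 'qqqq' -> q4
Encoded: e2d3q4


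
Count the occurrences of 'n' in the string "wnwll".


Input string: 'wnwll'
Target character: 'n'
Scan each position: s[1]='n'
Matches found at indices: 1
Total: 1


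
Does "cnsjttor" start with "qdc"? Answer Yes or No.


Input string: 'cnsjttor'
Prefix to check: 'qdc'
First 3 characters of input: 'cns'
Match: False
Result: No


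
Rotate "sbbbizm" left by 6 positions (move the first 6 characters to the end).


Input: 'sbbbizm', shift = 6
Operation: split at index 6 and swap parts
Front part s[0:6] = 'sbbbiz'
Back part s[6:] = 'm'
Rotated = back + front = 'm' + 'sbbbiz'
Result: msbbbiz


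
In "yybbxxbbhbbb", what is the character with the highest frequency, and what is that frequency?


Input: 'yybbxxbbhbbb'
Operation: tally each character
Counts: 'b':7, 'h':1, 'x':2, 'y':2
Maximum: 'b' appears 7 times


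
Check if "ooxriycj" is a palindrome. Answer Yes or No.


Input string: 'ooxriycj'
Reversed: 'jcyirxoo'
Compare pairs: s[0]='o' vs s[7]='j' (mismatch), s[1]='o' vs s[6]='c' (mismatch), s[2]='x' vs s[5]='y' (mismatch), s[3]='r' vs s[4]='i' (mismatch)
Palindrome: No


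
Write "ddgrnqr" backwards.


Input string: 'ddgrnqr'
Operation: reverse character order
Original order: 'd' -> 'd' -> 'g' -> 'r' -> 'n' -> 'q' -> 'r'
Reversed order: 'r' -> 'q' -> 'n' -> 'r' -> 'g' -> 'd' -> 'd'
Result: rqnrgdd


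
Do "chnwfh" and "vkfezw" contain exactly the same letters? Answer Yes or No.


String 1: 'chnwfh' -> sorted: 'cfhhnw'
String 2: 'vkfezw' -> sorted: 'efkvwz'
Compare sorted forms: 'cfhhnw' != 'efkvwz'
Anagram: No


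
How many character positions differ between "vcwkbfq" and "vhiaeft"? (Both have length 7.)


String 1: 'vcwkbfq'
String 2: 'vhiaeft'
Compare each position: pos 0: 'v'=='v', pos 1: 'c'!='h', pos 2: 'w'!='i', pos 3: 'k'!='a', pos 4: 'b'!='e', pos 5: 'f'=='f', pos 6: 'q'!='t'
Differing positions: 5
Hamming distance: 5


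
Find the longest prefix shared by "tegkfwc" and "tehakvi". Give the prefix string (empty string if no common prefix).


String 1: 'tegkfwc'
String 2: 'tehakvi'
Compare position by position:
pos 0: 't' vs 't' match
pos 1: 'e' vs 'e' match
pos 2: 'g' vs 'h' differ -> stop
Longest common prefix: "te" (length 2)


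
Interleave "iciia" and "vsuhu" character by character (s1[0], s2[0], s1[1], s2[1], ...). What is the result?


String 1: 'iciia'
String 2: 'vsuhu'
Operation: alternate characters
Pairs: 'i'+'v', 'c'+'s', 'i'+'u', 'i'+'h', 'a'+'u'
Result: ivcsiuihau


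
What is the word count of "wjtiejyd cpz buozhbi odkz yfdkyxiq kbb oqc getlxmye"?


Input string: 'wjtiejyd cpz buozhbi odkz yfdkyxiq kbb oqc getlxmye'
Operation: split by spaces
Words found: 'wjtiejyd', 'cpz', 'buozhbi', 'odkz', 'yfdkyxiq', 'kbb', 'oqc', 'getlxmye'
Word count: 8


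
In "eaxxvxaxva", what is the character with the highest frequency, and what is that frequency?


Input: 'eaxxvxaxva'
Operation: tally each character
Counts: 'a':3, 'e':1, 'v':2, 'x':4
Maximum: 'x' appears 4 times


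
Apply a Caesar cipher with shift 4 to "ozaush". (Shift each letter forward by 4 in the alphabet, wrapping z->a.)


Input: 'ozaush', shift = 4
Operation: for each letter, (position + 4) mod 26
Mapping: 'o'(14+4=18)->'s', 'z'(25+4=29, 29 mod 26=3)->'d', 'a'(0+4=4)->'e', 'u'(20+4=24)->'y', 's'(18+4=22)->'w', 'h'(7+4=11)->'l'
Result: sdeywl


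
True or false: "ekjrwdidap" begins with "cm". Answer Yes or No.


Input string: 'ekjrwdidap'
Prefix to check: 'cm'
First 2 characters of input: 'ek'
Match: False
Result: No


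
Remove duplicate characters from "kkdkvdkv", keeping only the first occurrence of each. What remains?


Input: 'kkdkvdkv'
Operation: keep first occurrence of each character
Scan: s[0]='k' new -> keep; s[1]='k' seen -> skip; s[2]='d' new -> keep; s[3]='k' seen -> skip; s[4]='v' new -> keep; s[5]='d' seen -> skip; s[6]='k' seen -> skip; s[7]='v' seen -> skip
Result: kdv


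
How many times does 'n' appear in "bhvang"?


Input string: 'bhvang'
Target character: 'n'
Scan each position: s[4]='n'
Matches found at indices: 4
Total: 1


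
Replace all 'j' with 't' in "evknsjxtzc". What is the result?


Input string: 'evknsjxtzc'
Operation: replace 'j' with 't'
Positions of 'j': 5
After replacement: evknstxtzc


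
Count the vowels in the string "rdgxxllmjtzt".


Input string: 'rdgxxllmjtzt'
Operation: count vowels (a, e, i, o, u)
Scan: s[0]='r', s[1]='d', s[2]='g', s[3]='x', s[4]='x', s[5]='l', s[6]='l', s[7]='m', s[8]='j', s[9]='t', s[10]='z', s[11]='t'
Vowels found: 0
Result: 0


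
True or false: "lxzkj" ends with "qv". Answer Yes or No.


Input string: 'lxzkj'
Suffix to check: 'qv'
Last 2 characters of input: 'kj'
Match: False
Result: No


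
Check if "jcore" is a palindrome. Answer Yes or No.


Input string: 'jcore'
Reversed: 'erocj'
Compare pairs: s[0]='j' vs s[4]='e' (mismatch), s[1]='c' vs s[3]='r' (mismatch)
Palindrome: No


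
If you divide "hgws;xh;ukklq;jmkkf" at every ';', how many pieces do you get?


Input string: 'hgws;xh;ukklq;jmkkf'
Delimiter: ';'
Split result: 'hgws', 'xh', 'ukklq', 'jmkkf'
Number of parts: 4


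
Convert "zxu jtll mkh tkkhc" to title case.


Input string: 'zxu jtll mkh tkkhc'
Operation: capitalize first letter of each word
Word transformations: 'zxu'->'Zxu', 'jtll'->'Jtll', 'mkh'->'Mkh', 'tkkhc'->'Tkkhc'
Result: Zxu Jtll Mkh Tkkhc


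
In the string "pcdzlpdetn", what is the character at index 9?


Input string: 'pcdzlpdetn'
Operation: get character at index 9
Index mapping: s[0]='p', s[1]='c', s[2]='d', s[3]='z', s[4]='l', s[5]='p', s[6]='d', s[7]='e', s[8]='t', s[9]='n'
Result: 'n'


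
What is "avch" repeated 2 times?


Input string: 'avch'
Operation: repeat 2 times
Concatenation: 'avch' + 'avch'
Result: avchavch


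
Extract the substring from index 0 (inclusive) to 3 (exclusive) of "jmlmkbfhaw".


Input string: 'jmlmkbfhaw'
Operation: slice [0:3]
Extract characters: s[0]='j', s[1]='m', s[2]='l'
Result: jml


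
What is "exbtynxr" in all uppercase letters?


Input string: 'exbtynxr'
Operation: convert each letter to uppercase
Mapping: 'e'->'E', 'x'->'X', 'b'->'B', 't'->'T', 'y'->'Y', 'n'->'N', 'x'->'X', 'r'->'R'
Result: EXBTYNXR


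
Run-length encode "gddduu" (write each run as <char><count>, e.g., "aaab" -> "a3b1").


Input: 'gddduu'
Operation: identify consecutive runs
Runs: 'g' -> g1, 'ddd' -> d3, 'uu' -> u2
Encoded: g1d3u2


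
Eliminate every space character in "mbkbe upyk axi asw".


Input string: 'mbkbe upyk axi asw'
Operation: remove all spaces
Words: 'mbkbe', 'upyk', 'axi', 'asw'
Join without spaces: mbkbeupykaxiasw


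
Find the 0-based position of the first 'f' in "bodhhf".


Input string: 'bodhhf'
Target: 'f'
Scanning left to right: s[0]='b', s[1]='o', s[2]='d', s[3]='h', s[4]='h', s[5]='f'
First match at index: 5


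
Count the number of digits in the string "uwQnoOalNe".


Input string: 'uwQnoOalNe'
Operation: count digit characters (0-9)
Scan: 'u', 'w', 'Q', 'n', 'o', 'O', 'a', 'l', 'N', 'e'
Digits found: 0
Result: 0


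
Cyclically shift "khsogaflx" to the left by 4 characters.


Input: 'khsogaflx', shift = 4
Operation: split at index 4 and swap parts
Front part s[0:4] = 'khso'
Back part s[4:] = 'gaflx'
Rotated = back + front = 'gaflx' + 'khso'
Result: gaflxkhso


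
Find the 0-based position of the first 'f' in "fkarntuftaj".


Input string: 'fkarntuftaj'
Target: 'f'
Scanning left to right: s[0]='f'
First match at index: 0


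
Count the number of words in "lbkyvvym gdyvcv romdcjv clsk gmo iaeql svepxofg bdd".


Input string: 'lbkyvvym gdyvcv romdcjv clsk gmo iaeql svepxofg bdd'
Operation: split by spaces
Words found: 'lbkyvvym', 'gdyvcv', 'romdcjv', 'clsk', 'gmo', 'iaeql', 'svepxofg', 'bdd'
Word count: 8


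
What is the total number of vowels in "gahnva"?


Input string: 'gahnva'
Operation: count vowels (a, e, i, o, u)
Scan: s[0]='g', s[1]='a' (vowel), s[2]='h', s[3]='n', s[4]='v', s[5]='a' (vowel)
Vowels found: 2
Result: 2


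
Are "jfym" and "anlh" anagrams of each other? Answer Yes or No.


String 1: 'jfym' -> sorted: 'fjmy'
String 2: 'anlh' -> sorted: 'ahln'
Compare sorted forms: 'fjmy' != 'ahln'
Anagram: No


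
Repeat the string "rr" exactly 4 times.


Input string: 'rr'
Operation: repeat 4 times
Concatenation: 'rr' + 'rr' + 'rr' + 'rr'
Result: rrrrrrrr


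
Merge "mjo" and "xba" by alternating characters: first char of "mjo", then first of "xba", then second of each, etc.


String 1: 'mjo'
String 2: 'xba'
Operation: alternate characters
Pairs: 'm'+'x', 'j'+'b', 'o'+'a'
Result: mxjboa


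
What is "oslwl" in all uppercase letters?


Input string: 'oslwl'
Operation: convert each letter to uppercase
Mapping: 'o'->'O', 's'->'S', 'l'->'L', 'w'->'W', 'l'->'L'
Result: OSLWL


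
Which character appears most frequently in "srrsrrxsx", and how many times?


Input: 'srrsrrxsx'
Operation: tally each character
Counts: 'r':4, 's':3, 'x':2
Maximum: 'r' appears 4 times


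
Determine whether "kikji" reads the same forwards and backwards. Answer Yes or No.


Input string: 'kikji'
Reversed: 'ijkik'
Compare pairs: s[0]='k' vs s[4]='i' (mismatch), s[1]='i' vs s[3]='j' (mismatch)
Palindrome: No


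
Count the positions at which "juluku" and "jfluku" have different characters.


String 1: 'juluku'
String 2: 'jfluku'
Compare each position: pos 0: 'j'=='j', pos 1: 'u'!='f', pos 2: 'l'=='l', pos 3: 'u'=='u', pos 4: 'k'=='k', pos 5: 'u'=='u'
Differing positions: 1
Hamming distance: 1


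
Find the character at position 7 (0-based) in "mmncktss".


Input string: 'mmncktss'
Operation: get character at index 7
Index mapping: s[0]='m', s[1]='m', s[2]='n', s[3]='c', s[4]='k', s[5]='t', s[6]='s', s[7]='s'
Result: 's'


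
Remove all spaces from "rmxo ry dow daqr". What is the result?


Input string: 'rmxo ry dow daqr'
Operation: remove all spaces
Words: 'rmxo', 'ry', 'dow', 'daqr'
Join without spaces: rmxorydowdaqr


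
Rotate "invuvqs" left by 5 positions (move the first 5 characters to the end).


Input: 'invuvqs', shift = 5
Operation: split at index 5 and swap parts
Front part s[0:5] = 'invuv'
Back part s[5:] = 'qs'
Rotated = back + front = 'qs' + 'invuv'
Result: qsinvuv


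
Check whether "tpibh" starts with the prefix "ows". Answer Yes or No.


Input string: 'tpibh'
Prefix to check: 'ows'
First 3 characters of input: 'tpi'
Match: False
Result: No


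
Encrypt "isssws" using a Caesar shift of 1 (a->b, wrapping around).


Input: 'isssws', shift = 1
Operation: for each letter, (position + 1) mod 26
Mapping: 'i'(8+1=9)->'j', 's'(18+1=19)->'t', 's'(18+1=19)->'t', 's'(18+1=19)->'t', 'w'(22+1=23)->'x', 's'(18+1=19)->'t'
Result: jtttxt


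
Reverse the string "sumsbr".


Input string: 'sumsbr'
Operation: reverse character order
Original order: 's' -> 'u' -> 'm' -> 's' -> 'b' -> 'r'
Reversed order: 'r' -> 'b' -> 's' -> 'm' -> 'u' -> 's'
Result: rbsmus


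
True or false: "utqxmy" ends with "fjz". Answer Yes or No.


Input string: 'utqxmy'
Suffix to check: 'fjz'
Last 3 characters of input: 'xmy'
Match: False
Result: No


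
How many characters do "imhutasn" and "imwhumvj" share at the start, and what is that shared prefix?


String 1: 'imhutasn'
String 2: 'imwhumvj'
Compare position by position:
pos 0: 'i' vs 'i' match
pos 1: 'm' vs 'm' match
pos 2: 'h' vs 'w' differ -> stop
Longest common prefix: "im" (length 2)


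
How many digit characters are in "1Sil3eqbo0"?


Input string: '1Sil3eqbo0'
Operation: count digit characters (0-9)
Scan: '1'(digit), 'S', 'i', 'l', '3'(digit), 'e', 'q', 'b', 'o', '0'(digit)
Digits found: 3
Result: 3


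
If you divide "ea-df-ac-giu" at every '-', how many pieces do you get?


Input string: 'ea-df-ac-giu'
Delimiter: '-'
Split result: 'ea', 'df', 'ac', 'giu'
Number of parts: 4


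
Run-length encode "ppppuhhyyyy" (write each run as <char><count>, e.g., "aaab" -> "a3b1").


Input: 'ppppuhhyyyy'
Operation: identify consecutive runs
Runs: 'pppp' -> p4, 'u' -> u1, 'hh' -> h2, 'yyyy' -> y4
Encoded: p4u1h2y4


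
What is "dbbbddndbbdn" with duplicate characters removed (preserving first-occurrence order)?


Input: 'dbbbddndbbdn'
Operation: keep first occurrence of each character
Scan: s[0]='d' new -> keep; s[1]='b' new -> keep; s[2]='b' seen -> skip; s[3]='b' seen -> skip; s[4]='d' seen -> skip; s[5]='d' seen -> skip; s[6]='n' new -> keep; s[7]='d' seen -> skip; s[8]='b' seen -> skip; s[9]='b' seen -> skip; s[10]='d' seen -> skip; s[11]='n' seen -> skip
Result: dbn


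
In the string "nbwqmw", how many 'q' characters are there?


Input string: 'nbwqmw'
Target character: 'q'
Scan each position: s[3]='q'
Matches found at indices: 3
Total: 1


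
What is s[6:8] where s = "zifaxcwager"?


Input string: 'zifaxcwager'
Operation: slice [6:8]
Extract characters: s[6]='w', s[7]='a'
Result: wa


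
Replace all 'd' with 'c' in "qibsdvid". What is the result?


Input string: 'qibsdvid'
Operation: replace 'd' with 'c'
Positions of 'd': 4, 7
After replacement: qibscvic


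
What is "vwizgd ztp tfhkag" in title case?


Input string: 'vwizgd ztp tfhkag'
Operation: capitalize first letter of each word
Word transformations: 'vwizgd'->'Vwizgd', 'ztp'->'Ztp', 'tfhkag'->'Tfhkag'
Result: Vwizgd Ztp Tfhkag


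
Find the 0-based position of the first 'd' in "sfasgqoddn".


Input string: 'sfasgqoddn'
Target: 'd'
Scanning left to right: s[0]='s', s[1]='f', s[2]='a', s[3]='s', s[4]='g', s[5]='q', s[6]='o', s[7]='d'
First match at index: 7


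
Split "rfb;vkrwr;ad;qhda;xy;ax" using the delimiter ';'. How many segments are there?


Input string: 'rfb;vkrwr;ad;qhda;xy;ax'
Delimiter: ';'
Split result: 'rfb', 'vkrwr', 'ad', 'qhda', 'xy', 'ax'
Number of parts: 6


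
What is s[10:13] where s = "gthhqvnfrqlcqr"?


Input string: 'gthhqvnfrqlcqr'
Operation: slice [10:13]
Extract characters: s[10]='l', s[11]='c', s[12]='q'
Result: lcq


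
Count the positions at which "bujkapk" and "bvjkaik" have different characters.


String 1: 'bujkapk'
String 2: 'bvjkaik'
Compare each position: pos 0: 'b'=='b', pos 1: 'u'!='v', pos 2: 'j'=='j', pos 3: 'k'=='k', pos 4: 'a'=='a', pos 5: 'p'!='i', pos 6: 'k'=='k'
Differing positions: 2
Hamming distance: 2


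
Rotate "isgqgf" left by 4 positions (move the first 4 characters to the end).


Input: 'isgqgf', shift = 4
Operation: split at index 4 and swap parts
Front part s[0:4] = 'isgq'
Back part s[4:] = 'gf'
Rotated = back + front = 'gf' + 'isgq'
Result: gfisgq


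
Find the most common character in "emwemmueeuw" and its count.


Input: 'emwemmueeuw'
Operation: tally each character
Counts: 'e':4, 'm':3, 'u':2, 'w':2
Maximum: 'e' appears 4 times


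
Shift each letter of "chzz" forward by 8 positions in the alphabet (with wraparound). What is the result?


Input: 'chzz', shift = 8
Operation: for each letter, (position + 8) mod 26
Mapping: 'c'(2+8=10)->'k', 'h'(7+8=15)->'p', 'z'(25+8=33, 33 mod 26=7)->'h', 'z'(25+8=33, 33 mod 26=7)->'h'
Result: kphh


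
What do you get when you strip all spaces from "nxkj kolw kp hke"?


Input string: 'nxkj kolw kp hke'
Operation: remove all spaces
Words: 'nxkj', 'kolw', 'kp', 'hke'
Join without spaces: nxkjkolwkphke


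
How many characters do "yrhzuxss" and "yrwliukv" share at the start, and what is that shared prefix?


String 1: 'yrhzuxss'
String 2: 'yrwliukv'
Compare position by position:
pos 0: 'y' vs 'y' match
pos 1: 'r' vs 'r' match
pos 2: 'h' vs 'w' differ -> stop
Longest common prefix: "yr" (length 2)


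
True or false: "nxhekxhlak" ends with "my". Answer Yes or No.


Input string: 'nxhekxhlak'
Suffix to check: 'my'
Last 2 characters of input: 'ak'
Match: False
Result: No


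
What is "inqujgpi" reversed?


Input string: 'inqujgpi'
Operation: reverse character order
Original order: 'i' -> 'n' -> 'q' -> 'u' -> 'j' -> 'g' -> 'p' -> 'i'
Reversed order: 'i' -> 'p' -> 'g' -> 'j' -> 'u' -> 'q' -> 'n' -> 'i'
Result: ipgjuqni


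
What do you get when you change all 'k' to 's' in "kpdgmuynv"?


Input string: 'kpdgmuynv'
Operation: replace 'k' with 's'
Positions of 'k': 0
After replacement: spdgmuynv


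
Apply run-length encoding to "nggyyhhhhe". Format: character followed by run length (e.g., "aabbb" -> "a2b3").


Input: 'nggyyhhhhe'
Operation: identify consecutive runs
Runs: 'n' -> n1, 'gg' -> g2, 'yy' -> y2, 'hhhh' -> h4, 'e' -> e1
Encoded: n1g2y2h4e1


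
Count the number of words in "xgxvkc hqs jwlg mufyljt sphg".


Input string: 'xgxvkc hqs jwlg mufyljt sphg'
Operation: split by spaces
Words found: 'xgxvkc', 'hqs', 'jwlg', 'mufyljt', 'sphg'
Word count: 5


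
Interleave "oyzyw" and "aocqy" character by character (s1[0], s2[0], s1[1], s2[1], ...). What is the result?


String 1: 'oyzyw'
String 2: 'aocqy'
Operation: alternate characters
Pairs: 'o'+'a', 'y'+'o', 'z'+'c', 'y'+'q', 'w'+'y'
Result: oayozcyqwy


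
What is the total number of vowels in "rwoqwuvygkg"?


Input string: 'rwoqwuvygkg'
Operation: count vowels (a, e, i, o, u)
Scan: s[0]='r', s[1]='w', s[2]='o' (vowel), s[3]='q', s[4]='w', s[5]='u' (vowel), s[6]='v', s[7]='y', s[8]='g', s[9]='k', s[10]='g'
Vowels found: 2
Result: 2


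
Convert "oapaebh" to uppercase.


Input string: 'oapaebh'
Operation: convert each letter to uppercase
Mapping: 'o'->'O', 'a'->'A', 'p'->'P', 'a'->'A', 'e'->'E', 'b'->'B', 'h'->'H'
Result: OAPAEBH


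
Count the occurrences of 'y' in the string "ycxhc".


Input string: 'ycxhc'
Target character: 'y'
Scan each position: s[0]='y'
Matches found at indices: 0
Total: 1


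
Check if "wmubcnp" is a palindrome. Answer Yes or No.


Input string: 'wmubcnp'
Reversed: 'pncbumw'
Compare pairs: s[0]='w' vs s[6]='p' (mismatch), s[1]='m' vs s[5]='n' (mismatch), s[2]='u' vs s[4]='c' (mismatch)
Palindrome: No


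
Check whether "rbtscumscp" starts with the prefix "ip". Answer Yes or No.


Input string: 'rbtscumscp'
Prefix to check: 'ip'
First 2 characters of input: 'rb'
Match: False
Result: No


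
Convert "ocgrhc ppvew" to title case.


Input string: 'ocgrhc ppvew'
Operation: capitalize first letter of each word
Word transformations: 'ocgrhc'->'Ocgrhc', 'ppvew'->'Ppvew'
Result: Ocgrhc Ppvew


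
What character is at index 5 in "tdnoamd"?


Input string: 'tdnoamd'
Operation: get character at index 5
Index mapping: s[0]='t', s[1]='d', s[2]='n', s[3]='o', s[4]='a', s[5]='m'
Result: 'm'


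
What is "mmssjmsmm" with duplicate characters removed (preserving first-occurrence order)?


Input: 'mmssjmsmm'
Operation: keep first occurrence of each character
Scan: s[0]='m' new -> keep; s[1]='m' seen -> skip; s[2]='s' new -> keep; s[3]='s' seen -> skip; s[4]='j' new -> keep; s[5]='m' seen -> skip; s[6]='s' seen -> skip; s[7]='m' seen -> skip; s[8]='m' seen -> skip
Result: msj


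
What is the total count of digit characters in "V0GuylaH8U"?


Input string: 'V0GuylaH8U'
Operation: count digit characters (0-9)
Scan: 'V', '0'(digit), 'G', 'u', 'y', 'l', 'a', 'H', '8'(digit), 'U'
Digits found: 2
Result: 2


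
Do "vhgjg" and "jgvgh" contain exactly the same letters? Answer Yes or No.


String 1: 'vhgjg' -> sorted: 'gghjv'
String 2: 'jgvgh' -> sorted: 'gghjv'
Compare sorted forms: 'gghjv' == 'gghjv'
Anagram: Yes


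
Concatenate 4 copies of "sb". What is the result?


Input string: 'sb'
Operation: repeat 4 times
Concatenation: 'sb' + 'sb' + 'sb' + 'sb'
Result: sbsbsbsb


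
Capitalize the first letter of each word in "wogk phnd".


Input string: 'wogk phnd'
Operation: capitalize first letter of each word
Word transformations: 'wogk'->'Wogk', 'phnd'->'Phnd'
Result: Wogk Phnd


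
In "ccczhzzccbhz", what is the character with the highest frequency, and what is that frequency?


Input: 'ccczhzzccbhz'
Operation: tally each character
Counts: 'b':1, 'c':5, 'h':2, 'z':4
Maximum: 'c' appears 5 times


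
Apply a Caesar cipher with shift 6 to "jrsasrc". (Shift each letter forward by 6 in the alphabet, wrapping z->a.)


Input: 'jrsasrc', shift = 6
Operation: for each letter, (position + 6) mod 26
Mapping: 'j'(9+6=15)->'p', 'r'(17+6=23)->'x', 's'(18+6=24)->'y', 'a'(0+6=6)->'g', 's'(18+6=24)->'y', 'r'(17+6=23)->'x', 'c'(2+6=8)->'i'
Result: pxygyxi


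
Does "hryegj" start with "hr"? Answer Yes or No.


Input string: 'hryegj'
Prefix to check: 'hr'
First 2 characters of input: 'hr'
Match: True
Result: Yes


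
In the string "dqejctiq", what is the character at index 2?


Input string: 'dqejctiq'
Operation: get character at index 2
Index mapping: s[0]='d', s[1]='q', s[2]='e'
Result: 'e'


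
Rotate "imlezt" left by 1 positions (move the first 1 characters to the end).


Input: 'imlezt', shift = 1
Operation: split at index 1 and swap parts
Front part s[0:1] = 'i'
Back part s[1:] = 'mlezt'
Rotated = back + front = 'mlezt' + 'i'
Result: mlezti


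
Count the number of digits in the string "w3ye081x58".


Input string: 'w3ye081x58'
Operation: count digit characters (0-9)
Scan: 'w', '3'(digit), 'y', 'e', '0'(digit), '8'(digit), '1'(digit), 'x', '5'(digit), '8'(digit)
Digits found: 6
Result: 6


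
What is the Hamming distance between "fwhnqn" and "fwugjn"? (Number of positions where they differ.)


String 1: 'fwhnqn'
String 2: 'fwugjn'
Compare each position: pos 0: 'f'=='f', pos 1: 'w'=='w', pos 2: 'h'!='u', pos 3: 'n'!='g', pos 4: 'q'!='j', pos 5: 'n'=='n'
Differing positions: 3
Hamming distance: 3


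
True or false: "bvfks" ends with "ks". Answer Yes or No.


Input string: 'bvfks'
Suffix to check: 'ks'
Last 2 characters of input: 'ks'
Match: True
Result: Yes


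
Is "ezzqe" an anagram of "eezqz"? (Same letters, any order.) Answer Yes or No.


String 1: 'eezqz' -> sorted: 'eeqzz'
String 2: 'ezzqe' -> sorted: 'eeqzz'
Compare sorted forms: 'eeqzz' == 'eeqzz'
Anagram: Yes


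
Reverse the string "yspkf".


Input string: 'yspkf'
Operation: reverse character order
Original order: 'y' -> 's' -> 'p' -> 'k' -> 'f'
Reversed order: 'f' -> 'k' -> 'p' -> 's' -> 'y'
Result: fkpsy


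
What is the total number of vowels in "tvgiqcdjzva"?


Input string: 'tvgiqcdjzva'
Operation: count vowels (a, e, i, o, u)
Scan: s[0]='t', s[1]='v', s[2]='g', s[3]='i' (vowel), s[4]='q', s[5]='c', s[6]='d', s[7]='j', s[8]='z', s[9]='v', s[10]='a' (vowel)
Vowels found: 2
Result: 2


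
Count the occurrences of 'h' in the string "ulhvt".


Input string: 'ulhvt'
Target character: 'h'
Scan each position: s[2]='h'
Matches found at indices: 2
Total: 1


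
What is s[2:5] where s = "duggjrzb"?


Input string: 'duggjrzb'
Operation: slice [2:5]
Extract characters: s[2]='g', s[3]='g', s[4]='j'
Result: ggj


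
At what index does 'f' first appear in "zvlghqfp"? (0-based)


Input string: 'zvlghqfp'
Target: 'f'
Scanning left to right: s[0]='z', s[1]='v', s[2]='l', s[3]='g', s[4]='h', s[5]='q', s[6]='f'
First match at index: 6


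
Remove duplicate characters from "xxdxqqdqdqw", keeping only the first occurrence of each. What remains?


Input: 'xxdxqqdqdqw'
Operation: keep first occurrence of each character
Scan: s[0]='x' new -> keep; s[1]='x' seen -> skip; s[2]='d' new -> keep; s[3]='x' seen -> skip; s[4]='q' new -> keep; s[5]='q' seen -> skip; s[6]='d' seen -> skip; s[7]='q' seen -> skip; s[8]='d' seen -> skip; s[9]='q' seen -> skip; s[10]='w' new -> keep
Result: xdqw


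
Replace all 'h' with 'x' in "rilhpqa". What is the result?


Input string: 'rilhpqa'
Operation: replace 'h' with 'x'
Positions of 'h': 3
After replacement: rilxpqa


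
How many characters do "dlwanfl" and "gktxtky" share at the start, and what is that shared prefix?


String 1: 'dlwanfl'
String 2: 'gktxtky'
Compare position by position:
pos 0: 'd' vs 'g' differ -> stop
Longest common prefix: "" (length 0)


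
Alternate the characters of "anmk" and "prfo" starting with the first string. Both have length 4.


String 1: 'anmk'
String 2: 'prfo'
Operation: alternate characters
Pairs: 'a'+'p', 'n'+'r', 'm'+'f', 'k'+'o'
Result: apnrmfko


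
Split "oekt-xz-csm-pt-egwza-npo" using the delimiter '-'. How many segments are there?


Input string: 'oekt-xz-csm-pt-egwza-npo'
Delimiter: '-'
Split result: 'oekt', 'xz', 'csm', 'pt', 'egwza', 'npo'
Number of parts: 6


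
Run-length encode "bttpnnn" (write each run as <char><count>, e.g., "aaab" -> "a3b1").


Input: 'bttpnnn'
Operation: identify consecutive runs
Runs: 'b' -> b1, 'tt' -> t2, 'p' -> p1, 'nnn' -> n3
Encoded: b1t2p1n3


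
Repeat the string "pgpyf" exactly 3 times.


Input string: 'pgpyf'
Operation: repeat 3 times
Concatenation: 'pgpyf' + 'pgpyf' + 'pgpyf'
Result: pgpyfpgpyfpgpyf


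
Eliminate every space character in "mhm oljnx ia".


Input string: 'mhm oljnx ia'
Operation: remove all spaces
Words: 'mhm', 'oljnx', 'ia'
Join without spaces: mhmoljnxia


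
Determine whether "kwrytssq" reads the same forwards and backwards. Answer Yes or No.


Input string: 'kwrytssq'
Reversed: 'qsstyrwk'
Compare pairs: s[0]='k' vs s[7]='q' (mismatch), s[1]='w' vs s[6]='s' (mismatch), s[2]='r' vs s[5]='s' (mismatch), s[3]='y' vs s[4]='t' (mismatch)
Palindrome: No


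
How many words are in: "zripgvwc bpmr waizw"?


Input string: 'zripgvwc bpmr waizw'
Operation: split by spaces
Words found: 'zripgvwc', 'bpmr', 'waizw'
Word count: 3


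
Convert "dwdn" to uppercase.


Input string: 'dwdn'
Operation: convert each letter to uppercase
Mapping: 'd'->'D', 'w'->'W', 'd'->'D', 'n'->'N'
Result: DWDN


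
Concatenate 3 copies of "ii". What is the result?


Input string: 'ii'
Operation: repeat 3 times
Concatenation: 'ii' + 'ii' + 'ii'
Result: iiiiii


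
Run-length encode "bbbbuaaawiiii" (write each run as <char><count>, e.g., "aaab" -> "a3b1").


Input: 'bbbbuaaawiiii'
Operation: identify consecutive runs
Runs: 'bbbb' -> b4, 'u' -> u1, 'aaa' -> a3, 'w' -> w1, 'iiii' -> i4
Encoded: b4u1a3w1i4


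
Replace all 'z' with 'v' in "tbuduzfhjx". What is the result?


Input string: 'tbuduzfhjx'
Operation: replace 'z' with 'v'
Positions of 'z': 5
After replacement: tbuduvfhjx


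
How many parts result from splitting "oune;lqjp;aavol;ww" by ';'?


Input string: 'oune;lqjp;aavol;ww'
Delimiter: ';'
Split result: 'oune', 'lqjp', 'aavol', 'ww'
Number of parts: 4


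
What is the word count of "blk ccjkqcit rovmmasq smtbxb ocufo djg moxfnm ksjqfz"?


Input string: 'blk ccjkqcit rovmmasq smtbxb ocufo djg moxfnm ksjqfz'
Operation: split by spaces
Words found: 'blk', 'ccjkqcit', 'rovmmasq', 'smtbxb', 'ocufo', 'djg', 'moxfnm', 'ksjqfz'
Word count: 8


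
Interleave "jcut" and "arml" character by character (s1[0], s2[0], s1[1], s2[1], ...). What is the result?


String 1: 'jcut'
String 2: 'arml'
Operation: alternate characters
Pairs: 'j'+'a', 'c'+'r', 'u'+'m', 't'+'l'
Result: jacrumtl


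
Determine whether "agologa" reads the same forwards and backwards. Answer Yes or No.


Input string: 'agologa'
Reversed: 'agologa'
Compare pairs: s[0]='a' vs s[6]='a' (match), s[1]='g' vs s[5]='g' (match), s[2]='o' vs s[4]='o' (match)
Palindrome: Yes


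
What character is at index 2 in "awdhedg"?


Input string: 'awdhedg'
Operation: get character at index 2
Index mapping: s[0]='a', s[1]='w', s[2]='d'
Result: 'd'


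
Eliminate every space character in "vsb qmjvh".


Input string: 'vsb qmjvh'
Operation: remove all spaces
Words: 'vsb', 'qmjvh'
Join without spaces: vsbqmjvh


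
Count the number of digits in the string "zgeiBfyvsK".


Input string: 'zgeiBfyvsK'
Operation: count digit characters (0-9)
Scan: 'z', 'g', 'e', 'i', 'B', 'f', 'y', 'v', 's', 'K'
Digits found: 0
Result: 0


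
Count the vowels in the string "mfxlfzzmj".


Input string: 'mfxlfzzmj'
Operation: count vowels (a, e, i, o, u)
Scan: s[0]='m', s[1]='f', s[2]='x', s[3]='l', s[4]='f', s[5]='z', s[6]='z', s[7]='m', s[8]='j'
Vowels found: 0
Result: 0


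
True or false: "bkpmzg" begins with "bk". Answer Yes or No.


Input string: 'bkpmzg'
Prefix to check: 'bk'
First 2 characters of input: 'bk'
Match: True
Result: Yes


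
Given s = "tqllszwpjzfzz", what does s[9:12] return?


Input string: 'tqllszwpjzfzz'
Operation: slice [9:12]
Extract characters: s[9]='z', s[10]='f', s[11]='z'
Result: zfz


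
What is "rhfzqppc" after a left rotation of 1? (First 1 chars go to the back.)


Input: 'rhfzqppc', shift = 1
Operation: split at index 1 and swap parts
Front part s[0:1] = 'r'
Back part s[1:] = 'hfzqppc'
Rotated = back + front = 'hfzqppc' + 'r'
Result: hfzqppcr
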